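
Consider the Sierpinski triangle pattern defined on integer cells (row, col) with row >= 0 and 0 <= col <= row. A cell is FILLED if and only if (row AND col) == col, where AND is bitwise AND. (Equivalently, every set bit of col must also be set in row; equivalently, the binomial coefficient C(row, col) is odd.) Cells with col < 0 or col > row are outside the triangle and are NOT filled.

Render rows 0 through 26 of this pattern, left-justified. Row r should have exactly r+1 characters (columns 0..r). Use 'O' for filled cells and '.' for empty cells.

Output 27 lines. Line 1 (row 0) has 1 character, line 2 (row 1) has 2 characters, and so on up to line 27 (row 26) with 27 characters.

Answer: O
OO
O.O
OOOO
O...O
OO..OO
O.O.O.O
OOOOOOOO
O.......O
OO......OO
O.O.....O.O
OOOO....OOOO
O...O...O...O
OO..OO..OO..OO
O.O.O.O.O.O.O.O
OOOOOOOOOOOOOOOO
O...............O
OO..............OO
O.O.............O.O
OOOO............OOOO
O...O...........O...O
OO..OO..........OO..OO
O.O.O.O.........O.O.O.O
OOOOOOOO........OOOOOOOO
O.......O.......O.......O
OO......OO......OO......OO
O.O.....O.O.....O.O.....O.O

Derivation:
r0=0: O
r1=1: OO
r2=10: O.O
r3=11: OOOO
r4=100: O...O
r5=101: OO..OO
r6=110: O.O.O.O
r7=111: OOOOOOOO
r8=1000: O.......O
r9=1001: OO......OO
r10=1010: O.O.....O.O
r11=1011: OOOO....OOOO
r12=1100: O...O...O...O
r13=1101: OO..OO..OO..OO
r14=1110: O.O.O.O.O.O.O.O
r15=1111: OOOOOOOOOOOOOOOO
r16=10000: O...............O
r17=10001: OO..............OO
r18=10010: O.O.............O.O
r19=10011: OOOO............OOOO
r20=10100: O...O...........O...O
r21=10101: OO..OO..........OO..OO
r22=10110: O.O.O.O.........O.O.O.O
r23=10111: OOOOOOOO........OOOOOOOO
r24=11000: O.......O.......O.......O
r25=11001: OO......OO......OO......OO
r26=11010: O.O.....O.O.....O.O.....O.O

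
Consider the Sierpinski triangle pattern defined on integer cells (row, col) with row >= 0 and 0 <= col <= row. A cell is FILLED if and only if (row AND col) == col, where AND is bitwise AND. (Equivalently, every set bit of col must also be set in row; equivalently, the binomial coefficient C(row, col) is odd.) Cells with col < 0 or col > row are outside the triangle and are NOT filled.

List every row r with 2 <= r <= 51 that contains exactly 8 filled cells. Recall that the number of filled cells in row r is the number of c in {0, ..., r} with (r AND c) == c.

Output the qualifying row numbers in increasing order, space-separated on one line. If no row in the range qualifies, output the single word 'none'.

Row r has 2^popcount(r) filled cells, so we need popcount(r) = log2(8) = 3.
Scan r = 2..51 and keep those with exactly 3 one-bits:
r=2=10 popcount=1 -> skip
r=3=11 popcount=2 -> skip
r=4=100 popcount=1 -> skip
r=5=101 popcount=2 -> skip
r=6=110 popcount=2 -> skip
r=7=111 popcount=3 -> KEEP
r=8=1000 popcount=1 -> skip
r=9=1001 popcount=2 -> skip
r=10=1010 popcount=2 -> skip
r=11=1011 popcount=3 -> KEEP
r=12=1100 popcount=2 -> skip
r=13=1101 popcount=3 -> KEEP
r=14=1110 popcount=3 -> KEEP
r=15=1111 popcount=4 -> skip
r=16=10000 popcount=1 -> skip
r=17=10001 popcount=2 -> skip
r=18=10010 popcount=2 -> skip
r=19=10011 popcount=3 -> KEEP
r=20=10100 popcount=2 -> skip
r=21=10101 popcount=3 -> KEEP
r=22=10110 popcount=3 -> KEEP
r=23=10111 popcount=4 -> skip
r=24=11000 popcount=2 -> skip
r=25=11001 popcount=3 -> KEEP
r=26=11010 popcount=3 -> KEEP
r=27=11011 popcount=4 -> skip
r=28=11100 popcount=3 -> KEEP
r=29=11101 popcount=4 -> skip
r=30=11110 popcount=4 -> skip
r=31=11111 popcount=5 -> skip
r=32=100000 popcount=1 -> skip
r=33=100001 popcount=2 -> skip
r=34=100010 popcount=2 -> skip
r=35=100011 popcount=3 -> KEEP
r=36=100100 popcount=2 -> skip
r=37=100101 popcount=3 -> KEEP
r=38=100110 popcount=3 -> KEEP
r=39=100111 popcount=4 -> skip
r=40=101000 popcount=2 -> skip
r=41=101001 popcount=3 -> KEEP
r=42=101010 popcount=3 -> KEEP
r=43=101011 popcount=4 -> skip
r=44=101100 popcount=3 -> KEEP
r=45=101101 popcount=4 -> skip
r=46=101110 popcount=4 -> skip
r=47=101111 popcount=5 -> skip
r=48=110000 popcount=2 -> skip
r=49=110001 popcount=3 -> KEEP
r=50=110010 popcount=3 -> KEEP
r=51=110011 popcount=4 -> skip
Kept rows: 7 11 13 14 19 21 22 25 26 28 35 37 38 41 42 44 49 50

Answer: 7 11 13 14 19 21 22 25 26 28 35 37 38 41 42 44 49 50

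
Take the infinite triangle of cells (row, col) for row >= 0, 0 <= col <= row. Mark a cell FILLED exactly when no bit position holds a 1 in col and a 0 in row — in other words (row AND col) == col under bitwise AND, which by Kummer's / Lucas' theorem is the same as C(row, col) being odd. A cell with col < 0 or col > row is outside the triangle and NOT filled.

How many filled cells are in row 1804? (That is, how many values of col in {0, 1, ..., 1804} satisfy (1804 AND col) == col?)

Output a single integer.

1804 in binary = 11100001100
popcount(1804) = number of 1-bits in 11100001100 = 5
A col c satisfies (1804 AND c) == c iff every set bit of c is also set in 1804; each of the 5 set bits of 1804 can independently be on or off in c.
count = 2^5 = 32

Answer: 32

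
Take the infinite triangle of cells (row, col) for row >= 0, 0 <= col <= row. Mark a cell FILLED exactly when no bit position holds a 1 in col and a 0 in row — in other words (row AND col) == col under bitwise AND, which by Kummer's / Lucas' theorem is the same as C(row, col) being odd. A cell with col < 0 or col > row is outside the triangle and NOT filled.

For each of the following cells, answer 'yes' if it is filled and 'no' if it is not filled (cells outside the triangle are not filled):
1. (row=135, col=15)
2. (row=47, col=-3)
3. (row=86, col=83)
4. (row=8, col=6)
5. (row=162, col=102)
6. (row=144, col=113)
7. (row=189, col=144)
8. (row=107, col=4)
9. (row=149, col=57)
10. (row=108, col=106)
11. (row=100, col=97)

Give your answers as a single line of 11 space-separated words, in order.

Answer: no no no no no no yes no no no no

Derivation:
(135,15): row=0b10000111, col=0b1111, row AND col = 0b111 = 7; 7 != 15 -> empty
(47,-3): col outside [0, 47] -> not filled
(86,83): row=0b1010110, col=0b1010011, row AND col = 0b1010010 = 82; 82 != 83 -> empty
(8,6): row=0b1000, col=0b110, row AND col = 0b0 = 0; 0 != 6 -> empty
(162,102): row=0b10100010, col=0b1100110, row AND col = 0b100010 = 34; 34 != 102 -> empty
(144,113): row=0b10010000, col=0b1110001, row AND col = 0b10000 = 16; 16 != 113 -> empty
(189,144): row=0b10111101, col=0b10010000, row AND col = 0b10010000 = 144; 144 == 144 -> filled
(107,4): row=0b1101011, col=0b100, row AND col = 0b0 = 0; 0 != 4 -> empty
(149,57): row=0b10010101, col=0b111001, row AND col = 0b10001 = 17; 17 != 57 -> empty
(108,106): row=0b1101100, col=0b1101010, row AND col = 0b1101000 = 104; 104 != 106 -> empty
(100,97): row=0b1100100, col=0b1100001, row AND col = 0b1100000 = 96; 96 != 97 -> empty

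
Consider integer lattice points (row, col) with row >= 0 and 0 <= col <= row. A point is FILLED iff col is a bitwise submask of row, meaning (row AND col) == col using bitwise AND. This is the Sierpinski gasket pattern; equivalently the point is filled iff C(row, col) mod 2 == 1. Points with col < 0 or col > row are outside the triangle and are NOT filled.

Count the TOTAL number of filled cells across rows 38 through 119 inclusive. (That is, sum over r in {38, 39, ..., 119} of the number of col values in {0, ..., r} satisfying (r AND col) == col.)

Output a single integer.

Answer: 1482

Derivation:
r38=100110 pc3: +8 =8
r39=100111 pc4: +16 =24
r40=101000 pc2: +4 =28
r41=101001 pc3: +8 =36
r42=101010 pc3: +8 =44
r43=101011 pc4: +16 =60
r44=101100 pc3: +8 =68
r45=101101 pc4: +16 =84
r46=101110 pc4: +16 =100
r47=101111 pc5: +32 =132
r48=110000 pc2: +4 =136
r49=110001 pc3: +8 =144
r50=110010 pc3: +8 =152
r51=110011 pc4: +16 =168
r52=110100 pc3: +8 =176
r53=110101 pc4: +16 =192
r54=110110 pc4: +16 =208
r55=110111 pc5: +32 =240
r56=111000 pc3: +8 =248
r57=111001 pc4: +16 =264
r58=111010 pc4: +16 =280
r59=111011 pc5: +32 =312
r60=111100 pc4: +16 =328
r61=111101 pc5: +32 =360
r62=111110 pc5: +32 =392
r63=111111 pc6: +64 =456
r64=1000000 pc1: +2 =458
r65=1000001 pc2: +4 =462
r66=1000010 pc2: +4 =466
r67=1000011 pc3: +8 =474
r68=1000100 pc2: +4 =478
r69=1000101 pc3: +8 =486
r70=1000110 pc3: +8 =494
r71=1000111 pc4: +16 =510
r72=1001000 pc2: +4 =514
r73=1001001 pc3: +8 =522
r74=1001010 pc3: +8 =530
r75=1001011 pc4: +16 =546
r76=1001100 pc3: +8 =554
r77=1001101 pc4: +16 =570
r78=1001110 pc4: +16 =586
r79=1001111 pc5: +32 =618
r80=1010000 pc2: +4 =622
r81=1010001 pc3: +8 =630
r82=1010010 pc3: +8 =638
r83=1010011 pc4: +16 =654
r84=1010100 pc3: +8 =662
r85=1010101 pc4: +16 =678
r86=1010110 pc4: +16 =694
r87=1010111 pc5: +32 =726
r88=1011000 pc3: +8 =734
r89=1011001 pc4: +16 =750
r90=1011010 pc4: +16 =766
r91=1011011 pc5: +32 =798
r92=1011100 pc4: +16 =814
r93=1011101 pc5: +32 =846
r94=1011110 pc5: +32 =878
r95=1011111 pc6: +64 =942
r96=1100000 pc2: +4 =946
r97=1100001 pc3: +8 =954
r98=1100010 pc3: +8 =962
r99=1100011 pc4: +16 =978
r100=1100100 pc3: +8 =986
r101=1100101 pc4: +16 =1002
r102=1100110 pc4: +16 =1018
r103=1100111 pc5: +32 =1050
r104=1101000 pc3: +8 =1058
r105=1101001 pc4: +16 =1074
r106=1101010 pc4: +16 =1090
r107=1101011 pc5: +32 =1122
r108=1101100 pc4: +16 =1138
r109=1101101 pc5: +32 =1170
r110=1101110 pc5: +32 =1202
r111=1101111 pc6: +64 =1266
r112=1110000 pc3: +8 =1274
r113=1110001 pc4: +16 =1290
r114=1110010 pc4: +16 =1306
r115=1110011 pc5: +32 =1338
r116=1110100 pc4: +16 =1354
r117=1110101 pc5: +32 =1386
r118=1110110 pc5: +32 =1418
r119=1110111 pc6: +64 =1482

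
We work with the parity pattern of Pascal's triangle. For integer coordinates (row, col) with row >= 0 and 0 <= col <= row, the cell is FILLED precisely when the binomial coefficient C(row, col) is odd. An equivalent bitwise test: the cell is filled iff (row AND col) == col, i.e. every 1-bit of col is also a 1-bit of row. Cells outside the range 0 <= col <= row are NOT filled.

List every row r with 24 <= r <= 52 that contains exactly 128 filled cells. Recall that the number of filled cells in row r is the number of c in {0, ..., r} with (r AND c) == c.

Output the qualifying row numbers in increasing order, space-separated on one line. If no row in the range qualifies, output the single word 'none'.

Answer: none

Derivation:
Row r has 2^popcount(r) filled cells, so we need popcount(r) = log2(128) = 7.
Scan r = 24..52 and keep those with exactly 7 one-bits:
r=24=11000 popcount=2 -> skip
r=25=11001 popcount=3 -> skip
r=26=11010 popcount=3 -> skip
r=27=11011 popcount=4 -> skip
r=28=11100 popcount=3 -> skip
r=29=11101 popcount=4 -> skip
r=30=11110 popcount=4 -> skip
r=31=11111 popcount=5 -> skip
r=32=100000 popcount=1 -> skip
r=33=100001 popcount=2 -> skip
r=34=100010 popcount=2 -> skip
r=35=100011 popcount=3 -> skip
r=36=100100 popcount=2 -> skip
r=37=100101 popcount=3 -> skip
r=38=100110 popcount=3 -> skip
r=39=100111 popcount=4 -> skip
r=40=101000 popcount=2 -> skip
r=41=101001 popcount=3 -> skip
r=42=101010 popcount=3 -> skip
r=43=101011 popcount=4 -> skip
r=44=101100 popcount=3 -> skip
r=45=101101 popcount=4 -> skip
r=46=101110 popcount=4 -> skip
r=47=101111 popcount=5 -> skip
r=48=110000 popcount=2 -> skip
r=49=110001 popcount=3 -> skip
r=50=110010 popcount=3 -> skip
r=51=110011 popcount=4 -> skip
r=52=110100 popcount=3 -> skip
Kept rows: none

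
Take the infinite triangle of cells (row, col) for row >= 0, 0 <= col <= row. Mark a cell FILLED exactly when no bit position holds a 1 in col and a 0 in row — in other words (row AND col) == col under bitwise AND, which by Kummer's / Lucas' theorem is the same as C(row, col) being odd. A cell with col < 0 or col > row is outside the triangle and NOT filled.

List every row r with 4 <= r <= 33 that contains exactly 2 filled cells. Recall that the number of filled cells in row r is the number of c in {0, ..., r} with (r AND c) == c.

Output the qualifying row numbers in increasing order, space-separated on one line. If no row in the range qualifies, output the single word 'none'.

Answer: 4 8 16 32

Derivation:
Row r has 2^popcount(r) filled cells, so we need popcount(r) = log2(2) = 1.
Scan r = 4..33 and keep those with exactly 1 one-bits:
r=4=100 popcount=1 -> KEEP
r=5=101 popcount=2 -> skip
r=6=110 popcount=2 -> skip
r=7=111 popcount=3 -> skip
r=8=1000 popcount=1 -> KEEP
r=9=1001 popcount=2 -> skip
r=10=1010 popcount=2 -> skip
r=11=1011 popcount=3 -> skip
r=12=1100 popcount=2 -> skip
r=13=1101 popcount=3 -> skip
r=14=1110 popcount=3 -> skip
r=15=1111 popcount=4 -> skip
r=16=10000 popcount=1 -> KEEP
r=17=10001 popcount=2 -> skip
r=18=10010 popcount=2 -> skip
r=19=10011 popcount=3 -> skip
r=20=10100 popcount=2 -> skip
r=21=10101 popcount=3 -> skip
r=22=10110 popcount=3 -> skip
r=23=10111 popcount=4 -> skip
r=24=11000 popcount=2 -> skip
r=25=11001 popcount=3 -> skip
r=26=11010 popcount=3 -> skip
r=27=11011 popcount=4 -> skip
r=28=11100 popcount=3 -> skip
r=29=11101 popcount=4 -> skip
r=30=11110 popcount=4 -> skip
r=31=11111 popcount=5 -> skip
r=32=100000 popcount=1 -> KEEP
r=33=100001 popcount=2 -> skip
Kept rows: 4 8 16 32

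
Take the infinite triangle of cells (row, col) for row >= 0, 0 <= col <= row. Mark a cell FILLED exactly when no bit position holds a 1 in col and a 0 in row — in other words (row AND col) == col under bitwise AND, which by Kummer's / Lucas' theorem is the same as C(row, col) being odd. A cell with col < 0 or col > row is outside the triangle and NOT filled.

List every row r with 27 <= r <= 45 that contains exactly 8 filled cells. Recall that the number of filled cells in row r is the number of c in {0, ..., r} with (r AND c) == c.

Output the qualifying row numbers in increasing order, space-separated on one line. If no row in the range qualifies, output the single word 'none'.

Answer: 28 35 37 38 41 42 44

Derivation:
Row r has 2^popcount(r) filled cells, so we need popcount(r) = log2(8) = 3.
Scan r = 27..45 and keep those with exactly 3 one-bits:
r=27=11011 popcount=4 -> skip
r=28=11100 popcount=3 -> KEEP
r=29=11101 popcount=4 -> skip
r=30=11110 popcount=4 -> skip
r=31=11111 popcount=5 -> skip
r=32=100000 popcount=1 -> skip
r=33=100001 popcount=2 -> skip
r=34=100010 popcount=2 -> skip
r=35=100011 popcount=3 -> KEEP
r=36=100100 popcount=2 -> skip
r=37=100101 popcount=3 -> KEEP
r=38=100110 popcount=3 -> KEEP
r=39=100111 popcount=4 -> skip
r=40=101000 popcount=2 -> skip
r=41=101001 popcount=3 -> KEEP
r=42=101010 popcount=3 -> KEEP
r=43=101011 popcount=4 -> skip
r=44=101100 popcount=3 -> KEEP
r=45=101101 popcount=4 -> skip
Kept rows: 28 35 37 38 41 42 44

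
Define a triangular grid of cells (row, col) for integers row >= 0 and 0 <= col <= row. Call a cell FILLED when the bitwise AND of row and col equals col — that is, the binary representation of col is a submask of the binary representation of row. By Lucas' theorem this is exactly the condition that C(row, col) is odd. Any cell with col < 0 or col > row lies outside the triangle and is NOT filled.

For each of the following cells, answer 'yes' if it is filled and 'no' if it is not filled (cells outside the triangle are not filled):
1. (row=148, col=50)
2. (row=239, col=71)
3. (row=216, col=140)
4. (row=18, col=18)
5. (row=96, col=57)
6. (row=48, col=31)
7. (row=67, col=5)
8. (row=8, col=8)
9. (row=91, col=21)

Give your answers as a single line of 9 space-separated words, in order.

Answer: no yes no yes no no no yes no

Derivation:
(148,50): row=0b10010100, col=0b110010, row AND col = 0b10000 = 16; 16 != 50 -> empty
(239,71): row=0b11101111, col=0b1000111, row AND col = 0b1000111 = 71; 71 == 71 -> filled
(216,140): row=0b11011000, col=0b10001100, row AND col = 0b10001000 = 136; 136 != 140 -> empty
(18,18): row=0b10010, col=0b10010, row AND col = 0b10010 = 18; 18 == 18 -> filled
(96,57): row=0b1100000, col=0b111001, row AND col = 0b100000 = 32; 32 != 57 -> empty
(48,31): row=0b110000, col=0b11111, row AND col = 0b10000 = 16; 16 != 31 -> empty
(67,5): row=0b1000011, col=0b101, row AND col = 0b1 = 1; 1 != 5 -> empty
(8,8): row=0b1000, col=0b1000, row AND col = 0b1000 = 8; 8 == 8 -> filled
(91,21): row=0b1011011, col=0b10101, row AND col = 0b10001 = 17; 17 != 21 -> empty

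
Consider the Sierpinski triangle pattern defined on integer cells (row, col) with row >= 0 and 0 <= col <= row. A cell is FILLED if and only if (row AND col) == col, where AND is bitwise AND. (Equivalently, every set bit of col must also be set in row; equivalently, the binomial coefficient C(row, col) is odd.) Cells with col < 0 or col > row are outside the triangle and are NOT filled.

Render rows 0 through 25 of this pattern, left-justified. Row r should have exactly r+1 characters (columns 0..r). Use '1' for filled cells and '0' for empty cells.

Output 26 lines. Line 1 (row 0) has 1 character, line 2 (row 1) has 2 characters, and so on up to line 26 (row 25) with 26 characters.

Answer: 1
11
101
1111
10001
110011
1010101
11111111
100000001
1100000011
10100000101
111100001111
1000100010001
11001100110011
101010101010101
1111111111111111
10000000000000001
110000000000000011
1010000000000000101
11110000000000001111
100010000000000010001
1100110000000000110011
10101010000000001010101
111111110000000011111111
1000000010000000100000001
11000000110000001100000011

Derivation:
r0=0: 1
r1=1: 11
r2=10: 101
r3=11: 1111
r4=100: 10001
r5=101: 110011
r6=110: 1010101
r7=111: 11111111
r8=1000: 100000001
r9=1001: 1100000011
r10=1010: 10100000101
r11=1011: 111100001111
r12=1100: 1000100010001
r13=1101: 11001100110011
r14=1110: 101010101010101
r15=1111: 1111111111111111
r16=10000: 10000000000000001
r17=10001: 110000000000000011
r18=10010: 1010000000000000101
r19=10011: 11110000000000001111
r20=10100: 100010000000000010001
r21=10101: 1100110000000000110011
r22=10110: 10101010000000001010101
r23=10111: 111111110000000011111111
r24=11000: 1000000010000000100000001
r25=11001: 11000000110000001100000011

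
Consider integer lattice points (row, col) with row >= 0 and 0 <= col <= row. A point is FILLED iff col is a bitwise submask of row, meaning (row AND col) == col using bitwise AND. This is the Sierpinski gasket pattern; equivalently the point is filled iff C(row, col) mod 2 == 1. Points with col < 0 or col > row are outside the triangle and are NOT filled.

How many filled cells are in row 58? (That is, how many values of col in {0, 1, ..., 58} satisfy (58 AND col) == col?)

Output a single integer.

Answer: 16

Derivation:
58 in binary = 111010
popcount(58) = number of 1-bits in 111010 = 4
A col c satisfies (58 AND c) == c iff every set bit of c is also set in 58; each of the 4 set bits of 58 can independently be on or off in c.
count = 2^4 = 16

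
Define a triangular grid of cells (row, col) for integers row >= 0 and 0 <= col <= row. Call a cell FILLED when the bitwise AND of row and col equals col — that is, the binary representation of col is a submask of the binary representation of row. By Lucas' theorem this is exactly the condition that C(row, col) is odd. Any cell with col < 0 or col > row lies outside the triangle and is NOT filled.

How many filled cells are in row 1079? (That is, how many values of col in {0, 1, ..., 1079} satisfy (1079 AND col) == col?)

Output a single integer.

1079 in binary = 10000110111
popcount(1079) = number of 1-bits in 10000110111 = 6
A col c satisfies (1079 AND c) == c iff every set bit of c is also set in 1079; each of the 6 set bits of 1079 can independently be on or off in c.
count = 2^6 = 64

Answer: 64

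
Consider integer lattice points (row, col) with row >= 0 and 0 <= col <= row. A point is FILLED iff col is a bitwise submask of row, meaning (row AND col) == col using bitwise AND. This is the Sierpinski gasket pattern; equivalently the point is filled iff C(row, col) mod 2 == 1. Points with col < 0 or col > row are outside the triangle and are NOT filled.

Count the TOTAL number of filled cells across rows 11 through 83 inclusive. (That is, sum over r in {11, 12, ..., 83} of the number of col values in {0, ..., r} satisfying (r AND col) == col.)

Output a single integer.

Answer: 890

Derivation:
r11=1011 pc3: +8 =8
r12=1100 pc2: +4 =12
r13=1101 pc3: +8 =20
r14=1110 pc3: +8 =28
r15=1111 pc4: +16 =44
r16=10000 pc1: +2 =46
r17=10001 pc2: +4 =50
r18=10010 pc2: +4 =54
r19=10011 pc3: +8 =62
r20=10100 pc2: +4 =66
r21=10101 pc3: +8 =74
r22=10110 pc3: +8 =82
r23=10111 pc4: +16 =98
r24=11000 pc2: +4 =102
r25=11001 pc3: +8 =110
r26=11010 pc3: +8 =118
r27=11011 pc4: +16 =134
r28=11100 pc3: +8 =142
r29=11101 pc4: +16 =158
r30=11110 pc4: +16 =174
r31=11111 pc5: +32 =206
r32=100000 pc1: +2 =208
r33=100001 pc2: +4 =212
r34=100010 pc2: +4 =216
r35=100011 pc3: +8 =224
r36=100100 pc2: +4 =228
r37=100101 pc3: +8 =236
r38=100110 pc3: +8 =244
r39=100111 pc4: +16 =260
r40=101000 pc2: +4 =264
r41=101001 pc3: +8 =272
r42=101010 pc3: +8 =280
r43=101011 pc4: +16 =296
r44=101100 pc3: +8 =304
r45=101101 pc4: +16 =320
r46=101110 pc4: +16 =336
r47=101111 pc5: +32 =368
r48=110000 pc2: +4 =372
r49=110001 pc3: +8 =380
r50=110010 pc3: +8 =388
r51=110011 pc4: +16 =404
r52=110100 pc3: +8 =412
r53=110101 pc4: +16 =428
r54=110110 pc4: +16 =444
r55=110111 pc5: +32 =476
r56=111000 pc3: +8 =484
r57=111001 pc4: +16 =500
r58=111010 pc4: +16 =516
r59=111011 pc5: +32 =548
r60=111100 pc4: +16 =564
r61=111101 pc5: +32 =596
r62=111110 pc5: +32 =628
r63=111111 pc6: +64 =692
r64=1000000 pc1: +2 =694
r65=1000001 pc2: +4 =698
r66=1000010 pc2: +4 =702
r67=1000011 pc3: +8 =710
r68=1000100 pc2: +4 =714
r69=1000101 pc3: +8 =722
r70=1000110 pc3: +8 =730
r71=1000111 pc4: +16 =746
r72=1001000 pc2: +4 =750
r73=1001001 pc3: +8 =758
r74=1001010 pc3: +8 =766
r75=1001011 pc4: +16 =782
r76=1001100 pc3: +8 =790
r77=1001101 pc4: +16 =806
r78=1001110 pc4: +16 =822
r79=1001111 pc5: +32 =854
r80=1010000 pc2: +4 =858
r81=1010001 pc3: +8 =866
r82=1010010 pc3: +8 =874
r83=1010011 pc4: +16 =890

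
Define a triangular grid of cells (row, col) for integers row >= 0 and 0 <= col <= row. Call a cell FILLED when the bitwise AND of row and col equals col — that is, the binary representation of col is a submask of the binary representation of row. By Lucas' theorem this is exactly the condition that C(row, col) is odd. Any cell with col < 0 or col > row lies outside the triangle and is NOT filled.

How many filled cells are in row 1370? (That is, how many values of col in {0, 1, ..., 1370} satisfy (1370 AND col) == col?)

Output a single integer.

Answer: 64

Derivation:
1370 in binary = 10101011010
popcount(1370) = number of 1-bits in 10101011010 = 6
A col c satisfies (1370 AND c) == c iff every set bit of c is also set in 1370; each of the 6 set bits of 1370 can independently be on or off in c.
count = 2^6 = 64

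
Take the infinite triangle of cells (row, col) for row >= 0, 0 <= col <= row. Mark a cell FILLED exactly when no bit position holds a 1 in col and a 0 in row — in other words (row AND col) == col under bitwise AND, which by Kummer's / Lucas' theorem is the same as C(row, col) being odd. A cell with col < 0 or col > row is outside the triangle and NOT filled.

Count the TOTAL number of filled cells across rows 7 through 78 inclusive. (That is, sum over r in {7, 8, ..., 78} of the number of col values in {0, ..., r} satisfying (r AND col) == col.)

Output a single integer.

Answer: 840

Derivation:
r7=111 pc3: +8 =8
r8=1000 pc1: +2 =10
r9=1001 pc2: +4 =14
r10=1010 pc2: +4 =18
r11=1011 pc3: +8 =26
r12=1100 pc2: +4 =30
r13=1101 pc3: +8 =38
r14=1110 pc3: +8 =46
r15=1111 pc4: +16 =62
r16=10000 pc1: +2 =64
r17=10001 pc2: +4 =68
r18=10010 pc2: +4 =72
r19=10011 pc3: +8 =80
r20=10100 pc2: +4 =84
r21=10101 pc3: +8 =92
r22=10110 pc3: +8 =100
r23=10111 pc4: +16 =116
r24=11000 pc2: +4 =120
r25=11001 pc3: +8 =128
r26=11010 pc3: +8 =136
r27=11011 pc4: +16 =152
r28=11100 pc3: +8 =160
r29=11101 pc4: +16 =176
r30=11110 pc4: +16 =192
r31=11111 pc5: +32 =224
r32=100000 pc1: +2 =226
r33=100001 pc2: +4 =230
r34=100010 pc2: +4 =234
r35=100011 pc3: +8 =242
r36=100100 pc2: +4 =246
r37=100101 pc3: +8 =254
r38=100110 pc3: +8 =262
r39=100111 pc4: +16 =278
r40=101000 pc2: +4 =282
r41=101001 pc3: +8 =290
r42=101010 pc3: +8 =298
r43=101011 pc4: +16 =314
r44=101100 pc3: +8 =322
r45=101101 pc4: +16 =338
r46=101110 pc4: +16 =354
r47=101111 pc5: +32 =386
r48=110000 pc2: +4 =390
r49=110001 pc3: +8 =398
r50=110010 pc3: +8 =406
r51=110011 pc4: +16 =422
r52=110100 pc3: +8 =430
r53=110101 pc4: +16 =446
r54=110110 pc4: +16 =462
r55=110111 pc5: +32 =494
r56=111000 pc3: +8 =502
r57=111001 pc4: +16 =518
r58=111010 pc4: +16 =534
r59=111011 pc5: +32 =566
r60=111100 pc4: +16 =582
r61=111101 pc5: +32 =614
r62=111110 pc5: +32 =646
r63=111111 pc6: +64 =710
r64=1000000 pc1: +2 =712
r65=1000001 pc2: +4 =716
r66=1000010 pc2: +4 =720
r67=1000011 pc3: +8 =728
r68=1000100 pc2: +4 =732
r69=1000101 pc3: +8 =740
r70=1000110 pc3: +8 =748
r71=1000111 pc4: +16 =764
r72=1001000 pc2: +4 =768
r73=1001001 pc3: +8 =776
r74=1001010 pc3: +8 =784
r75=1001011 pc4: +16 =800
r76=1001100 pc3: +8 =808
r77=1001101 pc4: +16 =824
r78=1001110 pc4: +16 =840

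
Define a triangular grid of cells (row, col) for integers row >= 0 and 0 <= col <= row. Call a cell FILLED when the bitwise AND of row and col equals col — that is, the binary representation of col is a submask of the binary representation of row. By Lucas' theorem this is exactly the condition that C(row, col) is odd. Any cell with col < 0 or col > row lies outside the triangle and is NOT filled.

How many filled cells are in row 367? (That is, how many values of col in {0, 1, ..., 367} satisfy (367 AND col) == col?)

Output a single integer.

367 in binary = 101101111
popcount(367) = number of 1-bits in 101101111 = 7
A col c satisfies (367 AND c) == c iff every set bit of c is also set in 367; each of the 7 set bits of 367 can independently be on or off in c.
count = 2^7 = 128

Answer: 128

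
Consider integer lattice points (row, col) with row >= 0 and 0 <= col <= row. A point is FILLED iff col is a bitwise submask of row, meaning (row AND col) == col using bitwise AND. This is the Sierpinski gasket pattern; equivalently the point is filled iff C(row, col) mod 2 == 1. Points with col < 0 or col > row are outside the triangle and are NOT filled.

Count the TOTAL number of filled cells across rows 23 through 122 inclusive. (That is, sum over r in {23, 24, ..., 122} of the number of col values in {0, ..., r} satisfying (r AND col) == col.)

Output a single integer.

Answer: 1716

Derivation:
r23=10111 pc4: +16 =16
r24=11000 pc2: +4 =20
r25=11001 pc3: +8 =28
r26=11010 pc3: +8 =36
r27=11011 pc4: +16 =52
r28=11100 pc3: +8 =60
r29=11101 pc4: +16 =76
r30=11110 pc4: +16 =92
r31=11111 pc5: +32 =124
r32=100000 pc1: +2 =126
r33=100001 pc2: +4 =130
r34=100010 pc2: +4 =134
r35=100011 pc3: +8 =142
r36=100100 pc2: +4 =146
r37=100101 pc3: +8 =154
r38=100110 pc3: +8 =162
r39=100111 pc4: +16 =178
r40=101000 pc2: +4 =182
r41=101001 pc3: +8 =190
r42=101010 pc3: +8 =198
r43=101011 pc4: +16 =214
r44=101100 pc3: +8 =222
r45=101101 pc4: +16 =238
r46=101110 pc4: +16 =254
r47=101111 pc5: +32 =286
r48=110000 pc2: +4 =290
r49=110001 pc3: +8 =298
r50=110010 pc3: +8 =306
r51=110011 pc4: +16 =322
r52=110100 pc3: +8 =330
r53=110101 pc4: +16 =346
r54=110110 pc4: +16 =362
r55=110111 pc5: +32 =394
r56=111000 pc3: +8 =402
r57=111001 pc4: +16 =418
r58=111010 pc4: +16 =434
r59=111011 pc5: +32 =466
r60=111100 pc4: +16 =482
r61=111101 pc5: +32 =514
r62=111110 pc5: +32 =546
r63=111111 pc6: +64 =610
r64=1000000 pc1: +2 =612
r65=1000001 pc2: +4 =616
r66=1000010 pc2: +4 =620
r67=1000011 pc3: +8 =628
r68=1000100 pc2: +4 =632
r69=1000101 pc3: +8 =640
r70=1000110 pc3: +8 =648
r71=1000111 pc4: +16 =664
r72=1001000 pc2: +4 =668
r73=1001001 pc3: +8 =676
r74=1001010 pc3: +8 =684
r75=1001011 pc4: +16 =700
r76=1001100 pc3: +8 =708
r77=1001101 pc4: +16 =724
r78=1001110 pc4: +16 =740
r79=1001111 pc5: +32 =772
r80=1010000 pc2: +4 =776
r81=1010001 pc3: +8 =784
r82=1010010 pc3: +8 =792
r83=1010011 pc4: +16 =808
r84=1010100 pc3: +8 =816
r85=1010101 pc4: +16 =832
r86=1010110 pc4: +16 =848
r87=1010111 pc5: +32 =880
r88=1011000 pc3: +8 =888
r89=1011001 pc4: +16 =904
r90=1011010 pc4: +16 =920
r91=1011011 pc5: +32 =952
r92=1011100 pc4: +16 =968
r93=1011101 pc5: +32 =1000
r94=1011110 pc5: +32 =1032
r95=1011111 pc6: +64 =1096
r96=1100000 pc2: +4 =1100
r97=1100001 pc3: +8 =1108
r98=1100010 pc3: +8 =1116
r99=1100011 pc4: +16 =1132
r100=1100100 pc3: +8 =1140
r101=1100101 pc4: +16 =1156
r102=1100110 pc4: +16 =1172
r103=1100111 pc5: +32 =1204
r104=1101000 pc3: +8 =1212
r105=1101001 pc4: +16 =1228
r106=1101010 pc4: +16 =1244
r107=1101011 pc5: +32 =1276
r108=1101100 pc4: +16 =1292
r109=1101101 pc5: +32 =1324
r110=1101110 pc5: +32 =1356
r111=1101111 pc6: +64 =1420
r112=1110000 pc3: +8 =1428
r113=1110001 pc4: +16 =1444
r114=1110010 pc4: +16 =1460
r115=1110011 pc5: +32 =1492
r116=1110100 pc4: +16 =1508
r117=1110101 pc5: +32 =1540
r118=1110110 pc5: +32 =1572
r119=1110111 pc6: +64 =1636
r120=1111000 pc4: +16 =1652
r121=1111001 pc5: +32 =1684
r122=1111010 pc5: +32 =1716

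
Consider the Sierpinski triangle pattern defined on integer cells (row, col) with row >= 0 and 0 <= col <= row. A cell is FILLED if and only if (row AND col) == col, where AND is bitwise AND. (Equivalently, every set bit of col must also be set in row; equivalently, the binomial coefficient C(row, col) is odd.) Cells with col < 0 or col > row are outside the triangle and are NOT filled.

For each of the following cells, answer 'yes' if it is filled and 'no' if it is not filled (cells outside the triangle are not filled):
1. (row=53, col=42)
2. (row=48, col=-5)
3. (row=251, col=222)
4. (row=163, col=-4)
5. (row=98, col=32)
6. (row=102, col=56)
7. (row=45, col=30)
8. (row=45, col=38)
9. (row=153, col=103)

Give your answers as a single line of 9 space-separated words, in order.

Answer: no no no no yes no no no no

Derivation:
(53,42): row=0b110101, col=0b101010, row AND col = 0b100000 = 32; 32 != 42 -> empty
(48,-5): col outside [0, 48] -> not filled
(251,222): row=0b11111011, col=0b11011110, row AND col = 0b11011010 = 218; 218 != 222 -> empty
(163,-4): col outside [0, 163] -> not filled
(98,32): row=0b1100010, col=0b100000, row AND col = 0b100000 = 32; 32 == 32 -> filled
(102,56): row=0b1100110, col=0b111000, row AND col = 0b100000 = 32; 32 != 56 -> empty
(45,30): row=0b101101, col=0b11110, row AND col = 0b1100 = 12; 12 != 30 -> empty
(45,38): row=0b101101, col=0b100110, row AND col = 0b100100 = 36; 36 != 38 -> empty
(153,103): row=0b10011001, col=0b1100111, row AND col = 0b1 = 1; 1 != 103 -> empty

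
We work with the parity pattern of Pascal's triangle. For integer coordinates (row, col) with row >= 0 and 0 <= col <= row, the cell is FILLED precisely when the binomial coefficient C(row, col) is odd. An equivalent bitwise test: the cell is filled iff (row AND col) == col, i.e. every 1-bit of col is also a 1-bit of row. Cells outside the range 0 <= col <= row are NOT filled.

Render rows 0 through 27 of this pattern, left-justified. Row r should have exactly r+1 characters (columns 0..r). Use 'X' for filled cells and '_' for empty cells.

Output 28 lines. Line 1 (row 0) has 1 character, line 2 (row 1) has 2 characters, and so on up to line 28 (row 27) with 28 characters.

r0=0: X
r1=1: XX
r2=10: X_X
r3=11: XXXX
r4=100: X___X
r5=101: XX__XX
r6=110: X_X_X_X
r7=111: XXXXXXXX
r8=1000: X_______X
r9=1001: XX______XX
r10=1010: X_X_____X_X
r11=1011: XXXX____XXXX
r12=1100: X___X___X___X
r13=1101: XX__XX__XX__XX
r14=1110: X_X_X_X_X_X_X_X
r15=1111: XXXXXXXXXXXXXXXX
r16=10000: X_______________X
r17=10001: XX______________XX
r18=10010: X_X_____________X_X
r19=10011: XXXX____________XXXX
r20=10100: X___X___________X___X
r21=10101: XX__XX__________XX__XX
r22=10110: X_X_X_X_________X_X_X_X
r23=10111: XXXXXXXX________XXXXXXXX
r24=11000: X_______X_______X_______X
r25=11001: XX______XX______XX______XX
r26=11010: X_X_____X_X_____X_X_____X_X
r27=11011: XXXX____XXXX____XXXX____XXXX

Answer: X
XX
X_X
XXXX
X___X
XX__XX
X_X_X_X
XXXXXXXX
X_______X
XX______XX
X_X_____X_X
XXXX____XXXX
X___X___X___X
XX__XX__XX__XX
X_X_X_X_X_X_X_X
XXXXXXXXXXXXXXXX
X_______________X
XX______________XX
X_X_____________X_X
XXXX____________XXXX
X___X___________X___X
XX__XX__________XX__XX
X_X_X_X_________X_X_X_X
XXXXXXXX________XXXXXXXX
X_______X_______X_______X
XX______XX______XX______XX
X_X_____X_X_____X_X_____X_X
XXXX____XXXX____XXXX____XXXX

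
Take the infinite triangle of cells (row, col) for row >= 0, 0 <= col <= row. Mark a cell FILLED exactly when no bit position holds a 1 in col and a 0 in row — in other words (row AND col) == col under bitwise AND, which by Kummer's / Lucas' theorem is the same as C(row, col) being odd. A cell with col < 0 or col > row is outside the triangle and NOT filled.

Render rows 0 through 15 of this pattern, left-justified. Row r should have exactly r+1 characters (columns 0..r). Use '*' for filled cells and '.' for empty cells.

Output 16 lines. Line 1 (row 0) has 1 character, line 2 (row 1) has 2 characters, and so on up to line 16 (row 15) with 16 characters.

Answer: *
**
*.*
****
*...*
**..**
*.*.*.*
********
*.......*
**......**
*.*.....*.*
****....****
*...*...*...*
**..**..**..**
*.*.*.*.*.*.*.*
****************

Derivation:
r0=0: *
r1=1: **
r2=10: *.*
r3=11: ****
r4=100: *...*
r5=101: **..**
r6=110: *.*.*.*
r7=111: ********
r8=1000: *.......*
r9=1001: **......**
r10=1010: *.*.....*.*
r11=1011: ****....****
r12=1100: *...*...*...*
r13=1101: **..**..**..**
r14=1110: *.*.*.*.*.*.*.*
r15=1111: ****************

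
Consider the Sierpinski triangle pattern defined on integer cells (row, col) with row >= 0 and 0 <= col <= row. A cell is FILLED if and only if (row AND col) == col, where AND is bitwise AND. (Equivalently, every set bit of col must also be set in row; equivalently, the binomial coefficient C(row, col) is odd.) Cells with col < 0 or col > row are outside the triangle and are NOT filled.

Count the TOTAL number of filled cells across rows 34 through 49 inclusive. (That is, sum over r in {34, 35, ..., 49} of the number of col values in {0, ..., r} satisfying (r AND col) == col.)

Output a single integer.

r34=100010 pc2: +4 =4
r35=100011 pc3: +8 =12
r36=100100 pc2: +4 =16
r37=100101 pc3: +8 =24
r38=100110 pc3: +8 =32
r39=100111 pc4: +16 =48
r40=101000 pc2: +4 =52
r41=101001 pc3: +8 =60
r42=101010 pc3: +8 =68
r43=101011 pc4: +16 =84
r44=101100 pc3: +8 =92
r45=101101 pc4: +16 =108
r46=101110 pc4: +16 =124
r47=101111 pc5: +32 =156
r48=110000 pc2: +4 =160
r49=110001 pc3: +8 =168

Answer: 168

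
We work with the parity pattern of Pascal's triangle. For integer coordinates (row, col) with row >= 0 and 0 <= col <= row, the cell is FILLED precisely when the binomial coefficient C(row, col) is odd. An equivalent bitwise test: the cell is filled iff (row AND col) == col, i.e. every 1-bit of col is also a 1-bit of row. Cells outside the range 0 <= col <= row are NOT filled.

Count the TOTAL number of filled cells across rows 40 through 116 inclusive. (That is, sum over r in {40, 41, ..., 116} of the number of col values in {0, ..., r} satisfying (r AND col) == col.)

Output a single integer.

Answer: 1330

Derivation:
r40=101000 pc2: +4 =4
r41=101001 pc3: +8 =12
r42=101010 pc3: +8 =20
r43=101011 pc4: +16 =36
r44=101100 pc3: +8 =44
r45=101101 pc4: +16 =60
r46=101110 pc4: +16 =76
r47=101111 pc5: +32 =108
r48=110000 pc2: +4 =112
r49=110001 pc3: +8 =120
r50=110010 pc3: +8 =128
r51=110011 pc4: +16 =144
r52=110100 pc3: +8 =152
r53=110101 pc4: +16 =168
r54=110110 pc4: +16 =184
r55=110111 pc5: +32 =216
r56=111000 pc3: +8 =224
r57=111001 pc4: +16 =240
r58=111010 pc4: +16 =256
r59=111011 pc5: +32 =288
r60=111100 pc4: +16 =304
r61=111101 pc5: +32 =336
r62=111110 pc5: +32 =368
r63=111111 pc6: +64 =432
r64=1000000 pc1: +2 =434
r65=1000001 pc2: +4 =438
r66=1000010 pc2: +4 =442
r67=1000011 pc3: +8 =450
r68=1000100 pc2: +4 =454
r69=1000101 pc3: +8 =462
r70=1000110 pc3: +8 =470
r71=1000111 pc4: +16 =486
r72=1001000 pc2: +4 =490
r73=1001001 pc3: +8 =498
r74=1001010 pc3: +8 =506
r75=1001011 pc4: +16 =522
r76=1001100 pc3: +8 =530
r77=1001101 pc4: +16 =546
r78=1001110 pc4: +16 =562
r79=1001111 pc5: +32 =594
r80=1010000 pc2: +4 =598
r81=1010001 pc3: +8 =606
r82=1010010 pc3: +8 =614
r83=1010011 pc4: +16 =630
r84=1010100 pc3: +8 =638
r85=1010101 pc4: +16 =654
r86=1010110 pc4: +16 =670
r87=1010111 pc5: +32 =702
r88=1011000 pc3: +8 =710
r89=1011001 pc4: +16 =726
r90=1011010 pc4: +16 =742
r91=1011011 pc5: +32 =774
r92=1011100 pc4: +16 =790
r93=1011101 pc5: +32 =822
r94=1011110 pc5: +32 =854
r95=1011111 pc6: +64 =918
r96=1100000 pc2: +4 =922
r97=1100001 pc3: +8 =930
r98=1100010 pc3: +8 =938
r99=1100011 pc4: +16 =954
r100=1100100 pc3: +8 =962
r101=1100101 pc4: +16 =978
r102=1100110 pc4: +16 =994
r103=1100111 pc5: +32 =1026
r104=1101000 pc3: +8 =1034
r105=1101001 pc4: +16 =1050
r106=1101010 pc4: +16 =1066
r107=1101011 pc5: +32 =1098
r108=1101100 pc4: +16 =1114
r109=1101101 pc5: +32 =1146
r110=1101110 pc5: +32 =1178
r111=1101111 pc6: +64 =1242
r112=1110000 pc3: +8 =1250
r113=1110001 pc4: +16 =1266
r114=1110010 pc4: +16 =1282
r115=1110011 pc5: +32 =1314
r116=1110100 pc4: +16 =1330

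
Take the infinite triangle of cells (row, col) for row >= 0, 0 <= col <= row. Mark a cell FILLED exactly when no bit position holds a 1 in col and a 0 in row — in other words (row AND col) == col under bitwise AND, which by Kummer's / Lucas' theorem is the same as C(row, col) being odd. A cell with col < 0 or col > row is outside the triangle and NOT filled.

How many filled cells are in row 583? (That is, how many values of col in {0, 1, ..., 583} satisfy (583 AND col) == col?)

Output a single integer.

583 in binary = 1001000111
popcount(583) = number of 1-bits in 1001000111 = 5
A col c satisfies (583 AND c) == c iff every set bit of c is also set in 583; each of the 5 set bits of 583 can independently be on or off in c.
count = 2^5 = 32

Answer: 32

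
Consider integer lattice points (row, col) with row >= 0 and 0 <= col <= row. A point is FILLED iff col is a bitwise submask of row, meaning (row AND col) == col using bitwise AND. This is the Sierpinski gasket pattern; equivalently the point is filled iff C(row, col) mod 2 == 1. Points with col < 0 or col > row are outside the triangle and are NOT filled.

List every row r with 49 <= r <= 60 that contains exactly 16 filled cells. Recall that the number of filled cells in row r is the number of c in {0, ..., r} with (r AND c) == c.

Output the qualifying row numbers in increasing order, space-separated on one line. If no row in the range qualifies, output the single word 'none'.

Answer: 51 53 54 57 58 60

Derivation:
Row r has 2^popcount(r) filled cells, so we need popcount(r) = log2(16) = 4.
Scan r = 49..60 and keep those with exactly 4 one-bits:
r=49=110001 popcount=3 -> skip
r=50=110010 popcount=3 -> skip
r=51=110011 popcount=4 -> KEEP
r=52=110100 popcount=3 -> skip
r=53=110101 popcount=4 -> KEEP
r=54=110110 popcount=4 -> KEEP
r=55=110111 popcount=5 -> skip
r=56=111000 popcount=3 -> skip
r=57=111001 popcount=4 -> KEEP
r=58=111010 popcount=4 -> KEEP
r=59=111011 popcount=5 -> skip
r=60=111100 popcount=4 -> KEEP
Kept rows: 51 53 54 57 58 60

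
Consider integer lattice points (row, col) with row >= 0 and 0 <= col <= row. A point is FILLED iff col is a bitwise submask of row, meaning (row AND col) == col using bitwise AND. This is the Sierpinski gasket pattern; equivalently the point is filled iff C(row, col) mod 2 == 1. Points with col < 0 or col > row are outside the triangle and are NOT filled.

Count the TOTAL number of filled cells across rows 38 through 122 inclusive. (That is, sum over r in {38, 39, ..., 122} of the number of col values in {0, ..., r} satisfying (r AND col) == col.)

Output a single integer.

r38=100110 pc3: +8 =8
r39=100111 pc4: +16 =24
r40=101000 pc2: +4 =28
r41=101001 pc3: +8 =36
r42=101010 pc3: +8 =44
r43=101011 pc4: +16 =60
r44=101100 pc3: +8 =68
r45=101101 pc4: +16 =84
r46=101110 pc4: +16 =100
r47=101111 pc5: +32 =132
r48=110000 pc2: +4 =136
r49=110001 pc3: +8 =144
r50=110010 pc3: +8 =152
r51=110011 pc4: +16 =168
r52=110100 pc3: +8 =176
r53=110101 pc4: +16 =192
r54=110110 pc4: +16 =208
r55=110111 pc5: +32 =240
r56=111000 pc3: +8 =248
r57=111001 pc4: +16 =264
r58=111010 pc4: +16 =280
r59=111011 pc5: +32 =312
r60=111100 pc4: +16 =328
r61=111101 pc5: +32 =360
r62=111110 pc5: +32 =392
r63=111111 pc6: +64 =456
r64=1000000 pc1: +2 =458
r65=1000001 pc2: +4 =462
r66=1000010 pc2: +4 =466
r67=1000011 pc3: +8 =474
r68=1000100 pc2: +4 =478
r69=1000101 pc3: +8 =486
r70=1000110 pc3: +8 =494
r71=1000111 pc4: +16 =510
r72=1001000 pc2: +4 =514
r73=1001001 pc3: +8 =522
r74=1001010 pc3: +8 =530
r75=1001011 pc4: +16 =546
r76=1001100 pc3: +8 =554
r77=1001101 pc4: +16 =570
r78=1001110 pc4: +16 =586
r79=1001111 pc5: +32 =618
r80=1010000 pc2: +4 =622
r81=1010001 pc3: +8 =630
r82=1010010 pc3: +8 =638
r83=1010011 pc4: +16 =654
r84=1010100 pc3: +8 =662
r85=1010101 pc4: +16 =678
r86=1010110 pc4: +16 =694
r87=1010111 pc5: +32 =726
r88=1011000 pc3: +8 =734
r89=1011001 pc4: +16 =750
r90=1011010 pc4: +16 =766
r91=1011011 pc5: +32 =798
r92=1011100 pc4: +16 =814
r93=1011101 pc5: +32 =846
r94=1011110 pc5: +32 =878
r95=1011111 pc6: +64 =942
r96=1100000 pc2: +4 =946
r97=1100001 pc3: +8 =954
r98=1100010 pc3: +8 =962
r99=1100011 pc4: +16 =978
r100=1100100 pc3: +8 =986
r101=1100101 pc4: +16 =1002
r102=1100110 pc4: +16 =1018
r103=1100111 pc5: +32 =1050
r104=1101000 pc3: +8 =1058
r105=1101001 pc4: +16 =1074
r106=1101010 pc4: +16 =1090
r107=1101011 pc5: +32 =1122
r108=1101100 pc4: +16 =1138
r109=1101101 pc5: +32 =1170
r110=1101110 pc5: +32 =1202
r111=1101111 pc6: +64 =1266
r112=1110000 pc3: +8 =1274
r113=1110001 pc4: +16 =1290
r114=1110010 pc4: +16 =1306
r115=1110011 pc5: +32 =1338
r116=1110100 pc4: +16 =1354
r117=1110101 pc5: +32 =1386
r118=1110110 pc5: +32 =1418
r119=1110111 pc6: +64 =1482
r120=1111000 pc4: +16 =1498
r121=1111001 pc5: +32 =1530
r122=1111010 pc5: +32 =1562

Answer: 1562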